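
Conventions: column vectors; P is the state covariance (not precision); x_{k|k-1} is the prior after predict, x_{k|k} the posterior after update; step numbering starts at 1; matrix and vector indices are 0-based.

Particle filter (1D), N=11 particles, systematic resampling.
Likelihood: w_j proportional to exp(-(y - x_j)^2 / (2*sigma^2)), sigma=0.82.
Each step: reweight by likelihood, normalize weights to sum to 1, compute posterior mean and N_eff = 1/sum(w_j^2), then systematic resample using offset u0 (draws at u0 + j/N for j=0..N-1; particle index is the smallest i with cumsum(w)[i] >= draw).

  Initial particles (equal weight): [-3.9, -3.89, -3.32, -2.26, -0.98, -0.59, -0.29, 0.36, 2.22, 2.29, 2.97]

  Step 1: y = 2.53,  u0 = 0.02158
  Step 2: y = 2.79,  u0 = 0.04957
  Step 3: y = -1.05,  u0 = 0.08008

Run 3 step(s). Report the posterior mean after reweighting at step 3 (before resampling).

post_mean = 2.2544

step 1: w=[0.0000, 0.0000, 0.0000, 0.0000, 0.0000, 0.0003, 0.0010, 0.0108, 0.3339, 0.3436, 0.3105]  mean=2.4535  Neff=3.0672  idx=[8, 8, 8, 8, 9, 9, 9, 9, 10, 10, 10]
step 2: w=[0.0836, 0.0836, 0.0836, 0.0836, 0.0884, 0.0884, 0.0884, 0.0884, 0.1039, 0.1039, 0.1039]  mean=2.4786  Neff=10.9104  idx=[0, 1, 2, 3, 4, 5, 6, 7, 8, 9, 10]
step 3: w=[0.1452, 0.1452, 0.1452, 0.1452, 0.1029, 0.1029, 0.1029, 0.1029, 0.0025, 0.0025, 0.0025]  mean=2.2544  Neff=7.8907  idx=[0, 1, 1, 2, 3, 3, 4, 5, 6, 7, 7]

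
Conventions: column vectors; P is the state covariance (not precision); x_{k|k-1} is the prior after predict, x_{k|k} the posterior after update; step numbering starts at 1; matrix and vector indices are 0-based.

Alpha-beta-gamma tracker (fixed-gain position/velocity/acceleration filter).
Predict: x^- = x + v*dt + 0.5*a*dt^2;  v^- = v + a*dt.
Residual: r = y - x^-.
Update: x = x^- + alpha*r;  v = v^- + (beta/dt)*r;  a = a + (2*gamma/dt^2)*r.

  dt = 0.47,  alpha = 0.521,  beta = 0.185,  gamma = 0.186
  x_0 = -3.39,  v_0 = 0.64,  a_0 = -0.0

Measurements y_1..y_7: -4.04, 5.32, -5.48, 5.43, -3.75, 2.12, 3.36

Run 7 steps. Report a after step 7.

a_post = -6.2700

step 1: x_pred=-3.0892  r=-0.9508  x^+=-3.5846  v^+=0.2657  a^+=-1.6012
step 2: x_pred=-3.6365  r=8.9565  x^+=1.0298  v^+=3.0386  a^+=13.4818
step 3: x_pred=3.9471  r=-9.4271  x^+=-0.9644  v^+=5.6644  a^+=-2.3936
step 4: x_pred=1.4335  r=3.9965  x^+=3.5157  v^+=6.1126  a^+=4.3367
step 5: x_pred=6.8675  r=-10.6175  x^+=1.3358  v^+=3.9715  a^+=-13.5435
step 6: x_pred=1.7066  r=0.4134  x^+=1.9220  v^+=-2.2312  a^+=-12.8472
step 7: x_pred=-0.5457  r=3.9057  x^+=1.4892  v^+=-6.7320  a^+=-6.2700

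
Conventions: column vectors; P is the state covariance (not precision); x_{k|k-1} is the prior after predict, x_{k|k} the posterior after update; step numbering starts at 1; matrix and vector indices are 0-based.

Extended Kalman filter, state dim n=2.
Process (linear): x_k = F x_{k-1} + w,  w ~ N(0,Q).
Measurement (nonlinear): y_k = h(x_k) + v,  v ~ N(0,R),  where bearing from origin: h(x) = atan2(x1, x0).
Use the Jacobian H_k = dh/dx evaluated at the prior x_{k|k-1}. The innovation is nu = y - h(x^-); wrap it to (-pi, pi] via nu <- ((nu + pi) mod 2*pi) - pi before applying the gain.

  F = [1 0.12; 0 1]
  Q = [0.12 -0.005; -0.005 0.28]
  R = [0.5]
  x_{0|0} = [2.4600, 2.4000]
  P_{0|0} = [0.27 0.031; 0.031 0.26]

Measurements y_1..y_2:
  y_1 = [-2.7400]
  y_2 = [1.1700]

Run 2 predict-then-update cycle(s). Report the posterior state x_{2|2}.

x_post = [2.7285, 3.0134]

step 1: x^-=[2.7480, 2.4000]  P^-=[0.4012 0.0572; 0.0572 0.5400]  H_jac=[-0.1803 0.2064]  S=[0.5318]  K=[-0.1138; 0.1902]  nu=[2.8253]  x^+=[2.4265, 2.9375]  P^+=[0.3943 0.0687; 0.0687 0.5208]
step 2: x^-=[2.7790, 2.9375]  P^-=[0.5383 0.1262; 0.1262 0.8008]  H_jac=[-0.1796 0.1700]  S=[0.5328]  K=[-0.1412; 0.2129]  nu=[0.3569]  x^+=[2.7285, 3.0134]  P^+=[0.5277 0.1422; 0.1422 0.7766]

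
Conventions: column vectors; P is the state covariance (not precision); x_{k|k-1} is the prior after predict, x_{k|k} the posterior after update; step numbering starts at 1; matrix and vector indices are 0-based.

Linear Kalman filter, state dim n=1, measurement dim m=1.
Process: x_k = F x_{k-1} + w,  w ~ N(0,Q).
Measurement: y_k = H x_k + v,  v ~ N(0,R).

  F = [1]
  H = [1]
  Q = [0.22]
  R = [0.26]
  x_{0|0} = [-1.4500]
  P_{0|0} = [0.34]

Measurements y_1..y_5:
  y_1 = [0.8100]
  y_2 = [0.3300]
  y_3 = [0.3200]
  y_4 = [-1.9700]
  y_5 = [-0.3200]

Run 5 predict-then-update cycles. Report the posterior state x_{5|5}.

x_post = [-0.6175]

step 1: x^-=[-1.4500]  P^-=[0.5600]  S=[0.8200]  K=[0.6829]  nu=[2.2600]  x^+=[0.0934]  P^+=[0.1776]
step 2: x^-=[0.0934]  P^-=[0.3976]  S=[0.6576]  K=[0.6046]  nu=[0.2366]  x^+=[0.2365]  P^+=[0.1572]
step 3: x^-=[0.2365]  P^-=[0.3772]  S=[0.6372]  K=[0.5920]  nu=[0.0835]  x^+=[0.2859]  P^+=[0.1539]
step 4: x^-=[0.2859]  P^-=[0.3739]  S=[0.6339]  K=[0.5898]  nu=[-2.2559]  x^+=[-1.0447]  P^+=[0.1534]
step 5: x^-=[-1.0447]  P^-=[0.3734]  S=[0.6334]  K=[0.5895]  nu=[0.7247]  x^+=[-0.6175]  P^+=[0.1533]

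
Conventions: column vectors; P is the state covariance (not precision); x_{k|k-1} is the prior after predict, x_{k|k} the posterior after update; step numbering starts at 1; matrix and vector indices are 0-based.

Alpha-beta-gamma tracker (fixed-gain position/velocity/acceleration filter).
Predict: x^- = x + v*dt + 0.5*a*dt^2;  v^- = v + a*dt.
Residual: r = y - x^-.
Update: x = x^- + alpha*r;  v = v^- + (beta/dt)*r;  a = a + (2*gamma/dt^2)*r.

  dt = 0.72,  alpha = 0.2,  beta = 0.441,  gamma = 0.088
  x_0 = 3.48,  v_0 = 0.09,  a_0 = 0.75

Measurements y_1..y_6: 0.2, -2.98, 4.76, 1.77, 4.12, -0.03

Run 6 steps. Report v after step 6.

v_post = 4.4593

step 1: x_pred=3.7392  r=-3.5392  x^+=3.0314  v^+=-1.5378  a^+=-0.4516
step 2: x_pred=1.8071  r=-4.7871  x^+=0.8497  v^+=-4.7950  a^+=-2.0768
step 3: x_pred=-3.1410  r=7.9010  x^+=-1.5608  v^+=-1.4510  a^+=0.6056
step 4: x_pred=-2.4485  r=4.2185  x^+=-1.6048  v^+=1.5689  a^+=2.0378
step 5: x_pred=0.0530  r=4.0670  x^+=0.8664  v^+=5.5272  a^+=3.4186
step 6: x_pred=5.7321  r=-5.7621  x^+=4.5797  v^+=4.4593  a^+=1.4623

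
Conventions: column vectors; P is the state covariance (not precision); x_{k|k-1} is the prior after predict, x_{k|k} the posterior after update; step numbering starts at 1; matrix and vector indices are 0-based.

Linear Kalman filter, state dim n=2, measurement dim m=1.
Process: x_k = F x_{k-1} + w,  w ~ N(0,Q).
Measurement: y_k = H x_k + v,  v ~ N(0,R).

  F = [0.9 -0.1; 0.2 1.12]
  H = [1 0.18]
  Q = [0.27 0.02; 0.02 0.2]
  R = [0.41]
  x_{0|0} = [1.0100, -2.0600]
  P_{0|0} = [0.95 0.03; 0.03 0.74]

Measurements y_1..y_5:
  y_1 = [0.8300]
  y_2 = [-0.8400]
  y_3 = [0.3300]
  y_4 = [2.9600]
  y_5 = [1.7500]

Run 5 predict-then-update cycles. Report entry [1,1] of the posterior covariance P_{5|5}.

step 1: x^-=[1.1150, -2.1052]  P^-=[1.0415 0.1378; 0.1378 1.1797]  S=[1.5393]  K=[0.6927; 0.2274]  nu=[0.0939]  x^+=[1.1801, -2.0838]  P^+=[0.3029 -0.1048; -0.1048 1.1001]
step 2: x^-=[1.2704, -2.0979]  P^-=[0.5452 -0.1522; -0.1522 1.5451]  S=[0.9505]  K=[0.5448; 0.1325]  nu=[-1.7328]  x^+=[0.3264, -2.3275]  P^+=[0.2631 -0.2208; -0.2208 1.5284]
step 3: x^-=[0.5265, -2.5415]  P^-=[0.5381 -0.3220; -0.3220 2.0289]  S=[0.8980]  K=[0.5347; 0.0481]  nu=[0.2609]  x^+=[0.6661, -2.5289]  P^+=[0.2814 -0.3451; -0.3451 2.0268]
step 4: x^-=[0.8524, -2.6992]  P^-=[0.5803 -0.4973; -0.4973 2.5990]  S=[0.8955]  K=[0.5481; -0.0329]  nu=[2.5935]  x^+=[2.2738, -2.7845]  P^+=[0.3113 -0.4811; -0.4811 2.5981]
step 5: x^-=[2.3248, -2.6639]  P^-=[0.6348 -0.6903; -0.6903 3.2559]  S=[0.9017]  K=[0.5661; -0.1156]  nu=[-0.0953]  x^+=[2.2709, -2.6529]  P^+=[0.3457 -0.6313; -0.6313 3.2439]

P_post[1,1] = 3.2439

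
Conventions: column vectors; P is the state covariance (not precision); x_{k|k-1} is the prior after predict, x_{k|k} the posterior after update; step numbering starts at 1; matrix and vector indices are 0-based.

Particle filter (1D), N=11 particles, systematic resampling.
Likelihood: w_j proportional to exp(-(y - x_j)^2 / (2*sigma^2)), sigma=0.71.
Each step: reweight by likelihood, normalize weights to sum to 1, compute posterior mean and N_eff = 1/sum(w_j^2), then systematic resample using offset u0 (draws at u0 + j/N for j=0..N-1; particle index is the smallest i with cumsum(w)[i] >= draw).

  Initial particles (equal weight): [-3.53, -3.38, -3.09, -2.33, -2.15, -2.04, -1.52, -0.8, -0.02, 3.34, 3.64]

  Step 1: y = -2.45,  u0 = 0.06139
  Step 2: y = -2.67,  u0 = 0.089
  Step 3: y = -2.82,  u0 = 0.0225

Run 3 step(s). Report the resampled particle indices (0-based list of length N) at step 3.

resampled_idx = [0, 1, 1, 2, 3, 4, 5, 6, 7, 8, 9]

step 1: w=[0.0677, 0.0913, 0.1434, 0.2122, 0.1969, 0.1822, 0.0913, 0.0145, 0.0006, 0.0000, 0.0000]  mean=-2.4303  Neff=6.2892  idx=[0, 1, 2, 3, 3, 4, 4, 4, 5, 5, 6]
step 2: w=[0.0630, 0.0796, 0.1101, 0.1170, 0.1170, 0.1003, 0.1003, 0.1003, 0.0885, 0.0885, 0.0353]  mean=-2.4387  Neff=10.3186  idx=[1, 2, 3, 3, 4, 5, 6, 7, 8, 9, 10]
step 3: w=[0.1013, 0.1287, 0.1090, 0.1090, 0.1090, 0.0886, 0.0886, 0.0886, 0.0756, 0.0756, 0.0259]  mean=-2.4215  Neff=10.1899  idx=[0, 1, 1, 2, 3, 4, 5, 6, 7, 8, 9]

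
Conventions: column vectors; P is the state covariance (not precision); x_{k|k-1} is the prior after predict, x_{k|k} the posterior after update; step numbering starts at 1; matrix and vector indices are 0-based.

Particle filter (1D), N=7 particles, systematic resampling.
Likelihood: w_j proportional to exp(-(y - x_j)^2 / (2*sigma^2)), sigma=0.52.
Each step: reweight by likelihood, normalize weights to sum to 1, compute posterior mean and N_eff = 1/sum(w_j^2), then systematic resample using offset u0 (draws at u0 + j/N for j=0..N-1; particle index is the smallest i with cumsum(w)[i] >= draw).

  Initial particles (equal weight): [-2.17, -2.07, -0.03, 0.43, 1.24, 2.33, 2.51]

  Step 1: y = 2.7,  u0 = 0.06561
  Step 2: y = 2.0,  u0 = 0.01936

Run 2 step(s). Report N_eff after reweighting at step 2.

N_eff = 6.8650

step 1: w=[0.0000, 0.0000, 0.0000, 0.0000, 0.0112, 0.4484, 0.5403]  mean=2.4149  Neff=2.0278  idx=[5, 5, 5, 6, 6, 6, 6]
step 2: w=[0.1660, 0.1660, 0.1660, 0.1255, 0.1255, 0.1255, 0.1255]  mean=2.4204  Neff=6.8650  idx=[0, 0, 1, 2, 3, 4, 6]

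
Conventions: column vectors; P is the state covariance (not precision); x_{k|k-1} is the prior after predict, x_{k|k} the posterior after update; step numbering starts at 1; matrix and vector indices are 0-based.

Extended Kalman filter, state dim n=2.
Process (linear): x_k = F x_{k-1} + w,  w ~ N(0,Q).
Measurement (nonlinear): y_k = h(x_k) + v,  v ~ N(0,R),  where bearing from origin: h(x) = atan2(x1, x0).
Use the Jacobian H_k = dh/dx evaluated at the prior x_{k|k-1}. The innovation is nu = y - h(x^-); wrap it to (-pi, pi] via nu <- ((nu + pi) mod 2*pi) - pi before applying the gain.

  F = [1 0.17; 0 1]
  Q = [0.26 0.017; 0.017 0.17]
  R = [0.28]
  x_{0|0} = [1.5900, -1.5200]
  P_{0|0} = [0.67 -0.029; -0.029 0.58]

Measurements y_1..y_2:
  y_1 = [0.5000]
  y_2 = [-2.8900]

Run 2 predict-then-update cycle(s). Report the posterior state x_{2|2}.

x_post = [1.4146, -2.6526]

step 1: x^-=[1.3316, -1.5200]  P^-=[0.9369 0.0866; 0.0866 0.7500]  H_jac=[0.3722 0.3261]  S=[0.5106]  K=[0.7383; 0.5421]  nu=[1.3514]  x^+=[2.3294, -0.7874]  P^+=[0.6586 -0.1178; -0.1178 0.5999]
step 2: x^-=[2.1955, -0.7874]  P^-=[0.8959 0.0012; 0.0012 0.7699]  H_jac=[0.1447 0.4036]  S=[0.4243]  K=[0.3067; 0.7327]  nu=[-2.5457]  x^+=[1.4146, -2.6526]  P^+=[0.8559 -0.0941; -0.0941 0.5421]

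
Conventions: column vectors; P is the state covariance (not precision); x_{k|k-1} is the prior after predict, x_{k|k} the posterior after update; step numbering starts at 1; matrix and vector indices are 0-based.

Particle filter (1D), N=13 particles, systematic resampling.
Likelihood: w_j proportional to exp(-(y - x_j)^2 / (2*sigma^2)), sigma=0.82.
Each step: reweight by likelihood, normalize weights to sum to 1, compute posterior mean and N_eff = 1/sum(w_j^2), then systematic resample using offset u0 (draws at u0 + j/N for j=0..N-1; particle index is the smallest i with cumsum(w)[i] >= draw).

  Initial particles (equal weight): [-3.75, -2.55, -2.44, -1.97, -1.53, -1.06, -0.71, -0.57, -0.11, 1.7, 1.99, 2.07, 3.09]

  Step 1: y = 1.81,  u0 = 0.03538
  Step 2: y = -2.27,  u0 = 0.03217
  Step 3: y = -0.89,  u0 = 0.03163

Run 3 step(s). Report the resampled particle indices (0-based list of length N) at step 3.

resampled_idx = [0, 1, 2, 2, 3, 4, 5, 6, 7, 7, 8, 9, 11]

step 1: w=[0.0000, 0.0000, 0.0000, 0.0000, 0.0001, 0.0007, 0.0027, 0.0045, 0.0195, 0.2999, 0.2954, 0.2878, 0.0895]  mean=1.9624  Neff=3.7253  idx=[9, 9, 9, 9, 10, 10, 10, 10, 11, 11, 11, 11, 12]
step 2: w=[0.1967, 0.1967, 0.1967, 0.1967, 0.0333, 0.0333, 0.0333, 0.0333, 0.0200, 0.0200, 0.0200, 0.0200, 0.0000]  mean=1.7683  Neff=6.2205  idx=[0, 0, 0, 1, 1, 2, 2, 2, 3, 3, 4, 6, 9]
step 3: w=[0.0923, 0.0923, 0.0923, 0.0923, 0.0923, 0.0923, 0.0923, 0.0923, 0.0923, 0.0923, 0.0284, 0.0284, 0.0201]  mean=1.7239  Neff=11.4625  idx=[0, 1, 2, 2, 3, 4, 5, 6, 7, 7, 8, 9, 11]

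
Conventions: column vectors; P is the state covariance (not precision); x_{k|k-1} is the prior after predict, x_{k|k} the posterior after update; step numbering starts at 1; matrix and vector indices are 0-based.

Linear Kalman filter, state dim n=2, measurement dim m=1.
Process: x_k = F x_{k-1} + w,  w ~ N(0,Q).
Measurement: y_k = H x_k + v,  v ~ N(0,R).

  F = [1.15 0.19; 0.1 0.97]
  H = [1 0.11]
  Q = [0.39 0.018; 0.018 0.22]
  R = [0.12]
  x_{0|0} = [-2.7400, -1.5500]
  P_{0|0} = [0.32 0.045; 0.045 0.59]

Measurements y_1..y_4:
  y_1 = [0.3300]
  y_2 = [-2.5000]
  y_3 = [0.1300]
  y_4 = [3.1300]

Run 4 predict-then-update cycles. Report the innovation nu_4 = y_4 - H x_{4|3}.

step 1: x^-=[-3.4455, -1.7775]  P^-=[0.8542 0.2146; 0.2146 0.7871]  S=[1.0309]  K=[0.8515; 0.2921]  nu=[3.9710]  x^+=[-0.0643, -0.6174]  P^+=[0.1068 -0.0418; -0.0418 0.6991]
step 2: x^-=[-0.1913, -0.6053]  P^-=[0.5382 0.1117; 0.1117 0.8707]  S=[0.6933]  K=[0.7940; 0.2992]  nu=[-2.2421]  x^+=[-1.9715, -1.2762]  P^+=[0.1011 -0.0530; -0.0530 0.8086]
step 3: x^-=[-2.5097, -1.4350]  P^-=[0.5297 0.1185; 0.1185 0.9716]  S=[0.6876]  K=[0.7894; 0.3278]  nu=[2.7976]  x^+=[-0.3013, -0.5181]  P^+=[0.1013 -0.0594; -0.0594 0.8977]
step 4: x^-=[-0.4449, -0.5327]  P^-=[0.5304 0.1277; 0.1277 1.0541]  S=[0.6912]  K=[0.7876; 0.3525]  nu=[3.6335]  x^+=[2.4169, 0.7481]  P^+=[0.1016 -0.0642; -0.0642 0.9683]

innov = [3.6335]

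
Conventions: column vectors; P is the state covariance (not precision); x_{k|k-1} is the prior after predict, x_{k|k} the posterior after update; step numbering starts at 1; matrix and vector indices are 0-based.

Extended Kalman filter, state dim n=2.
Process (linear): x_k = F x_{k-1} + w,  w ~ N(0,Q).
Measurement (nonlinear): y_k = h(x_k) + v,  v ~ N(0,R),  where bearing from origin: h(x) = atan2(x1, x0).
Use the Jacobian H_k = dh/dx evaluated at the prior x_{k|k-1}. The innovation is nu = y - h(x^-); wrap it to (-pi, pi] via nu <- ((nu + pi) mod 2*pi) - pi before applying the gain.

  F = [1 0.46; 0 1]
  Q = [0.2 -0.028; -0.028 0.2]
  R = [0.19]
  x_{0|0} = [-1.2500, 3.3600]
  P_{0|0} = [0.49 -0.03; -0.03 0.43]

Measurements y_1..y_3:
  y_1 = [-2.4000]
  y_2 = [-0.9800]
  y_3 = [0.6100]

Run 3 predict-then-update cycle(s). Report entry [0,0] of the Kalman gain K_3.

step 1: x^-=[0.2956, 3.3600]  P^-=[0.7534 0.1398; 0.1398 0.6300]  H_jac=[-0.2953 0.0260]  S=[0.2540]  K=[-0.8617; -0.0981]  nu=[2.4001]  x^+=[-1.7726, 3.1245]  P^+=[0.5648 0.1183; 0.1183 0.6276]
step 2: x^-=[-0.3354, 3.1245]  P^-=[1.0064 0.3790; 0.3790 0.8276]  H_jac=[-0.3164 -0.0340]  S=[0.2999]  K=[-1.1049; -0.4936]  nu=[-2.6577]  x^+=[2.6012, 4.4365]  P^+=[0.6404 0.2155; 0.2155 0.7545]
step 3: x^-=[4.6420, 4.4365]  P^-=[1.1982 0.5345; 0.5345 0.9545]  H_jac=[-0.1076 0.1126]  S=[0.2030]  K=[-0.3387; 0.2460]  nu=[-0.1528]  x^+=[4.6937, 4.3989]  P^+=[1.1750 0.5514; 0.5514 0.9422]

K[0,0] = -0.3387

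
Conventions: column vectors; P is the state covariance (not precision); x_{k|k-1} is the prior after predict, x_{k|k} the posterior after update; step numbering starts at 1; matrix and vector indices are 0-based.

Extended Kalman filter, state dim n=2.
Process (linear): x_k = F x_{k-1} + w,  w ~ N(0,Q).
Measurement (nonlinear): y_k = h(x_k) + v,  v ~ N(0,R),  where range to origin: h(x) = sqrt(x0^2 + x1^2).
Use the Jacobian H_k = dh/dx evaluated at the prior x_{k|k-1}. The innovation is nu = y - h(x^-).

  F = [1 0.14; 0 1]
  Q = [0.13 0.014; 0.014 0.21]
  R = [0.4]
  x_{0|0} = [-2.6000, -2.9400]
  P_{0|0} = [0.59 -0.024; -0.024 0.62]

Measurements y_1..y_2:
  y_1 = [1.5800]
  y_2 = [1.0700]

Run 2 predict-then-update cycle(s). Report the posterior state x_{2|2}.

x_post = [-1.4382, -1.0153]

step 1: x^-=[-3.0116, -2.9400]  P^-=[0.7254 0.0768; 0.0768 0.8300]  H_jac=[-0.7156 -0.6985]  S=[1.2532]  K=[-0.4570; -0.5065]  nu=[-2.6287]  x^+=[-1.8103, -1.6086]  P^+=[0.4637 -0.2133; -0.2133 0.5085]
step 2: x^-=[-2.0355, -1.6086]  P^-=[0.5439 -0.1281; -0.1281 0.7185]  H_jac=[-0.7846 -0.6200]  S=[0.8864]  K=[-0.3918; -0.3892]  nu=[-1.5243]  x^+=[-1.4382, -1.0153]  P^+=[0.4078 -0.2633; -0.2633 0.5842]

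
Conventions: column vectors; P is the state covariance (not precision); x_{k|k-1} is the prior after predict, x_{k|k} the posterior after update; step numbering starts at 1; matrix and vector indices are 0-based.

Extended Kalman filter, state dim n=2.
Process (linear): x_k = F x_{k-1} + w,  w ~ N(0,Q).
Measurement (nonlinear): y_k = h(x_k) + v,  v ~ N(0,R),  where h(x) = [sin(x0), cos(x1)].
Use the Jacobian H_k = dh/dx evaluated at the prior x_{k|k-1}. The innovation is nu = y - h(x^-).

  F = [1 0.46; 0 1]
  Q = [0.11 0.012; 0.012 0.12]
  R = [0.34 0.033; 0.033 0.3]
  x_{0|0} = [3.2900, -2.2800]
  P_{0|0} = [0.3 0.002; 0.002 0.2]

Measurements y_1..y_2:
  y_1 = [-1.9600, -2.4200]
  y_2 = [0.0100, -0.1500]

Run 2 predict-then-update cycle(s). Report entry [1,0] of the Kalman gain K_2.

step 1: x^-=[2.2412, -2.2800]  P^-=[0.4542 0.1060; 0.1060 0.3200]  H_jac=[-0.6213 0.0000; 0.0000 0.7589]  S=[0.5153 -0.0170; -0.0170 0.4843]  K=[-0.5427 0.1471; -0.1114 0.4975]  nu=[-2.7436, -1.7688]  x^+=[3.4701, -2.8544]  P^+=[0.2892 0.0345; 0.0345 0.1918]
step 2: x^-=[2.1571, -2.8544]  P^-=[0.4716 0.1348; 0.1348 0.3118]  H_jac=[-0.5532 0.0000; 0.0000 0.2833]  S=[0.4843 0.0119; 0.0119 0.3250]  K=[-0.5420 0.1373; -0.1608 0.2777]  nu=[-0.8230, 0.8090]  x^+=[2.7142, -2.4974]  P^+=[0.3249 0.0822; 0.0822 0.2753]

K[1,0] = -0.1608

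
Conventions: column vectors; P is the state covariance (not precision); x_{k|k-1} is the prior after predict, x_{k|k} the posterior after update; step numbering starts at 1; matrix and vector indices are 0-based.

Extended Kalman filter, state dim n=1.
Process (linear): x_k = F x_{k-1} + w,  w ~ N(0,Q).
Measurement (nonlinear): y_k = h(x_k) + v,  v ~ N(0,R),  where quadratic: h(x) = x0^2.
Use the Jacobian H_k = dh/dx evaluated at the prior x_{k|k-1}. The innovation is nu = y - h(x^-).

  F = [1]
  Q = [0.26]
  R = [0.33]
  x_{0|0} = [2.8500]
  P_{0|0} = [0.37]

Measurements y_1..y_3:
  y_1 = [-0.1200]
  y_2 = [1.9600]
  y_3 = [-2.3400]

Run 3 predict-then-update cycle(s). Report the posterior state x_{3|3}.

x_post = [0.0591]

step 1: x^-=[2.8500]  P^-=[0.6300]  H_jac=[5.7000]  S=[20.7987]  K=[0.1727]  nu=[-8.2425]  x^+=[1.4269]  P^+=[0.0100]
step 2: x^-=[1.4269]  P^-=[0.2700]  H_jac=[2.8538]  S=[2.5289]  K=[0.3047]  nu=[-0.0760]  x^+=[1.4037]  P^+=[0.0352]
step 3: x^-=[1.4037]  P^-=[0.2952]  H_jac=[2.8075]  S=[2.6570]  K=[0.3120]  nu=[-4.3105]  x^+=[0.0591]  P^+=[0.0367]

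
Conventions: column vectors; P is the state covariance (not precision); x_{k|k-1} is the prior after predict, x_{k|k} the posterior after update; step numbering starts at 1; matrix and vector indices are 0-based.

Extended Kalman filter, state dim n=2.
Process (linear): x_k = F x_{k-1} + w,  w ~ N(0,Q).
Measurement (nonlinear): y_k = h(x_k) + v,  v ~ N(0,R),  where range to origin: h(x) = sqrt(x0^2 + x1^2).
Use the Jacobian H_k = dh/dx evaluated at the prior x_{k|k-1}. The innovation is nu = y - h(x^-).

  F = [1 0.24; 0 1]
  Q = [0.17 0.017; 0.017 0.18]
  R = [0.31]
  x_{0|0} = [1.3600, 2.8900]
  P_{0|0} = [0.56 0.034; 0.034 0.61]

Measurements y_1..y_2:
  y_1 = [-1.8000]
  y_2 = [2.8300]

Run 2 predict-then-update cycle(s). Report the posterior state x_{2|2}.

x_post = [-1.9056, -0.6959]

step 1: x^-=[2.0536, 2.8900]  P^-=[0.7815 0.1974; 0.1974 0.7900]  H_jac=[0.5792 0.8152]  S=[1.2835]  K=[0.4780; 0.5908]  nu=[-5.3453]  x^+=[-0.5016, -0.2680]  P^+=[0.4882 -0.1651; -0.1651 0.3420]
step 2: x^-=[-0.5659, -0.2680]  P^-=[0.5986 -0.0660; -0.0660 0.5220]  H_jac=[-0.9038 -0.4280]  S=[0.8435]  K=[-0.6079; -0.1941]  nu=[2.2038]  x^+=[-1.9056, -0.6959]  P^+=[0.2869 -0.1656; -0.1656 0.4902]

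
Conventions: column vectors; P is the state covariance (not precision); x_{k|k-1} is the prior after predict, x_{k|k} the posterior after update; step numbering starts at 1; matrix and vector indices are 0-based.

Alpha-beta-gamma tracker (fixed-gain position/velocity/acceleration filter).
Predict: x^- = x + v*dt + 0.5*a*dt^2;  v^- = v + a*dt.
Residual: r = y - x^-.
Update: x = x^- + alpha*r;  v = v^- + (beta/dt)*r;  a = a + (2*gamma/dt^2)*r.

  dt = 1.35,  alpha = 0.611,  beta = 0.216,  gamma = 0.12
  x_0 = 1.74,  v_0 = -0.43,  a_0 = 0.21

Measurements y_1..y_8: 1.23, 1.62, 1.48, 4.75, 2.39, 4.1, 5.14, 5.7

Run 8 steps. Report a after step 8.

a_post = -0.2980

step 1: x_pred=1.3509  r=-0.1209  x^+=1.2770  v^+=-0.1658  a^+=0.1941
step 2: x_pred=1.2300  r=0.3900  x^+=1.4683  v^+=0.1586  a^+=0.2454
step 3: x_pred=1.9060  r=-0.4260  x^+=1.6457  v^+=0.4218  a^+=0.1893
step 4: x_pred=2.3876  r=2.3624  x^+=3.8310  v^+=1.0553  a^+=0.5004
step 5: x_pred=5.7118  r=-3.3218  x^+=3.6822  v^+=1.1994  a^+=0.0630
step 6: x_pred=5.3588  r=-1.2588  x^+=4.5897  v^+=1.0831  a^+=-0.1028
step 7: x_pred=5.9582  r=-0.8182  x^+=5.4583  v^+=0.8134  a^+=-0.2105
step 8: x_pred=6.3646  r=-0.6646  x^+=5.9585  v^+=0.4229  a^+=-0.2980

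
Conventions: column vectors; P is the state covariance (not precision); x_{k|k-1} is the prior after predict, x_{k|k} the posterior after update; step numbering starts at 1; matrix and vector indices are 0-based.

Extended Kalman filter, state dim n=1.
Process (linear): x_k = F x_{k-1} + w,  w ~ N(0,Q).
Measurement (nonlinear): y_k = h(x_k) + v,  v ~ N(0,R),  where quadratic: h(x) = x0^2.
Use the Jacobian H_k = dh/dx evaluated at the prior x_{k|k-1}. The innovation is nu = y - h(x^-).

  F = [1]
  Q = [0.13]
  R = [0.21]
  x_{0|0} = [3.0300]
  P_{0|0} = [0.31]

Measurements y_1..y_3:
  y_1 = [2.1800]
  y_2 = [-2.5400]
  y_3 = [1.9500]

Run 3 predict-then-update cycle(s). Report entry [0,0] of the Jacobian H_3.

step 1: x^-=[3.0300]  P^-=[0.4400]  H_jac=[6.0600]  S=[16.3684]  K=[0.1629]  nu=[-7.0009]  x^+=[1.8896]  P^+=[0.0056]
step 2: x^-=[1.8896]  P^-=[0.1356]  H_jac=[3.7791]  S=[2.1472]  K=[0.2387]  nu=[-6.1104]  x^+=[0.4308]  P^+=[0.0133]
step 3: x^-=[0.4308]  P^-=[0.1433]  H_jac=[0.8616]  S=[0.3164]  K=[0.3902]  nu=[1.7644]  x^+=[1.1192]  P^+=[0.0951]

H_jac[0,0] = 0.8616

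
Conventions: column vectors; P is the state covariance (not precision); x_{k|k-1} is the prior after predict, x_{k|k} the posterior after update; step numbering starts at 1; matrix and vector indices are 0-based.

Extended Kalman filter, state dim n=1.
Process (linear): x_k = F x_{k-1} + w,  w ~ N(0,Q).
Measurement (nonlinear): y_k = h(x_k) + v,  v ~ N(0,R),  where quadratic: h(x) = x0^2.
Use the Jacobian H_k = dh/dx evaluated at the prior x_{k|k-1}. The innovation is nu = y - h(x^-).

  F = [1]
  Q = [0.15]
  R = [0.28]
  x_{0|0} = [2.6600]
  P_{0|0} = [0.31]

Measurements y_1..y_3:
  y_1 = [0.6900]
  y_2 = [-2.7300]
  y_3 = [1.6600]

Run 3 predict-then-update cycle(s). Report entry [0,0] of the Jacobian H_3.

H_jac[0,0] = 0.1977

step 1: x^-=[2.6600]  P^-=[0.4600]  H_jac=[5.3200]  S=[13.2991]  K=[0.1840]  nu=[-6.3856]  x^+=[1.4850]  P^+=[0.0097]
step 2: x^-=[1.4850]  P^-=[0.1597]  H_jac=[2.9699]  S=[1.6885]  K=[0.2809]  nu=[-4.9351]  x^+=[0.0988]  P^+=[0.0265]
step 3: x^-=[0.0988]  P^-=[0.1765]  H_jac=[0.1977]  S=[0.2869]  K=[0.1216]  nu=[1.6502]  x^+=[0.2995]  P^+=[0.1722]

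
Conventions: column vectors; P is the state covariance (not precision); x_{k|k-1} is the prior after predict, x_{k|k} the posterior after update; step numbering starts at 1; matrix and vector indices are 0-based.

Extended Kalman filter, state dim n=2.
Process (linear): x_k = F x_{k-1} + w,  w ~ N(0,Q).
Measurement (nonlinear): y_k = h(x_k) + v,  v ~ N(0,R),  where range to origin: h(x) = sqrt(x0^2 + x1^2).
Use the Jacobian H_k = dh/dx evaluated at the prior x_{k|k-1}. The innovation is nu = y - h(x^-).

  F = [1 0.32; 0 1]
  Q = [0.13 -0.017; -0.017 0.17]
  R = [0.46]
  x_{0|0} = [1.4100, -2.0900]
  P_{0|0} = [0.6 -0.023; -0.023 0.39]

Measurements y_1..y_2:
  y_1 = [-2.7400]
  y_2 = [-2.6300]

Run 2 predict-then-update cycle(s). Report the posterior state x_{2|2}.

step 1: x^-=[0.7412, -2.0900]  P^-=[0.7552 0.0848; 0.0848 0.5600]  H_jac=[0.3342 -0.9425]  S=[0.9884]  K=[0.1745; -0.5053]  nu=[-4.9575]  x^+=[-0.1240, 0.4151]  P^+=[0.7251 0.1720; 0.1720 0.3076]
step 2: x^-=[0.0088, 0.4151]  P^-=[0.9967 0.2534; 0.2534 0.4776]  H_jac=[0.0212 0.9998]  S=[0.9486]  K=[0.2893; 0.5091]  nu=[-3.0452]  x^+=[-0.8723, -1.1350]  P^+=[0.9173 0.1137; 0.1137 0.2318]

x_post = [-0.8723, -1.1350]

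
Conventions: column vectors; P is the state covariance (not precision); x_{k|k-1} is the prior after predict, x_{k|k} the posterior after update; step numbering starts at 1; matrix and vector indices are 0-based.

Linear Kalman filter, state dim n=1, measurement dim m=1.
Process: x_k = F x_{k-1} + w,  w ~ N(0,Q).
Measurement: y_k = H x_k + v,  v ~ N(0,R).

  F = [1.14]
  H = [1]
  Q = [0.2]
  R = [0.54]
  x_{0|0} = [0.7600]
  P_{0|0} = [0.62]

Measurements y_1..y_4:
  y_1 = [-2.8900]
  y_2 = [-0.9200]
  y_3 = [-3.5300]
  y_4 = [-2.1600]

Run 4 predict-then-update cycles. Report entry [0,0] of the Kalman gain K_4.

step 1: x^-=[0.8664]  P^-=[1.0058]  S=[1.5458]  K=[0.6507]  nu=[-3.7564]  x^+=[-1.5777]  P^+=[0.3514]
step 2: x^-=[-1.7986]  P^-=[0.6566]  S=[1.1966]  K=[0.5487]  nu=[0.8786]  x^+=[-1.3165]  P^+=[0.2963]
step 3: x^-=[-1.5008]  P^-=[0.5851]  S=[1.1251]  K=[0.5200]  nu=[-2.0292]  x^+=[-2.5561]  P^+=[0.2808]
step 4: x^-=[-2.9139]  P^-=[0.5650]  S=[1.1050]  K=[0.5113]  nu=[0.7539]  x^+=[-2.5284]  P^+=[0.2761]

K[0,0] = 0.5113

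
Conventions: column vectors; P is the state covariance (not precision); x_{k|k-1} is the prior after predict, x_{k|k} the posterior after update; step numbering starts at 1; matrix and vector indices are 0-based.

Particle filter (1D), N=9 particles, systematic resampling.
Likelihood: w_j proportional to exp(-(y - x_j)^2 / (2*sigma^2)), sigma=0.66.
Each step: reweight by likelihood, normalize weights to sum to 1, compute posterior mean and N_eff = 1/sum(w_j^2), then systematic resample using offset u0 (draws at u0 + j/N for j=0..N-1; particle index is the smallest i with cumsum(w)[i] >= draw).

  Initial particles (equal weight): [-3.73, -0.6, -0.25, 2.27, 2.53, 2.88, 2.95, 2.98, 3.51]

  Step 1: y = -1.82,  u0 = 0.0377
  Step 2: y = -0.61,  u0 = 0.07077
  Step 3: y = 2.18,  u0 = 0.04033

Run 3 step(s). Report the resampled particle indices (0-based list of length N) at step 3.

resampled_idx = [0, 3, 6, 7, 7, 7, 8, 8, 8]

step 1: w=[0.0595, 0.7093, 0.2312, 0.0000, 0.0000, 0.0000, 0.0000, 0.0000, 0.0000]  mean=-0.7052  Neff=1.7853  idx=[0, 1, 1, 1, 1, 1, 1, 2, 2]
step 2: w=[0.0000, 0.1295, 0.1295, 0.1295, 0.1295, 0.1295, 0.1295, 0.1116, 0.1116]  mean=-0.5219  Neff=7.9694  idx=[1, 2, 3, 4, 4, 5, 6, 7, 8]
step 3: w=[0.0431, 0.0431, 0.0431, 0.0431, 0.0431, 0.0431, 0.0431, 0.3493, 0.3493]  mean=-0.3555  Neff=3.8917  idx=[0, 3, 6, 7, 7, 7, 8, 8, 8]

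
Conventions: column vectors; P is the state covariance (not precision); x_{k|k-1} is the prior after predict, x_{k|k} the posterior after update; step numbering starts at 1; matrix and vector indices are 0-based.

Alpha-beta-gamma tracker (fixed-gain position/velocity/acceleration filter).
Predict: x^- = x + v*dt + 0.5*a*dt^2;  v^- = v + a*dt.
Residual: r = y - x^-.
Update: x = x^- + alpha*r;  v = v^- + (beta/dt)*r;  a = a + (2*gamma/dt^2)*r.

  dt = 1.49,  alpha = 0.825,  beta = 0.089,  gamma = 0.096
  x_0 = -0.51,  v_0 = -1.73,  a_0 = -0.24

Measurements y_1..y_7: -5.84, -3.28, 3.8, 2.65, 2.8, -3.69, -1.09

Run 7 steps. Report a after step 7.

step 1: x_pred=-3.3541  r=-2.4859  x^+=-5.4050  v^+=-2.2361  a^+=-0.4550
step 2: x_pred=-9.2418  r=5.9618  x^+=-4.3233  v^+=-2.5579  a^+=0.0606
step 3: x_pred=-8.0673  r=11.8673  x^+=1.7232  v^+=-1.7588  a^+=1.0869
step 4: x_pred=0.3092  r=2.3408  x^+=2.2404  v^+=0.0006  a^+=1.2894
step 5: x_pred=3.6725  r=-0.8725  x^+=2.9527  v^+=1.8696  a^+=1.2139
step 6: x_pred=7.0859  r=-10.7759  x^+=-1.8042  v^+=3.0347  a^+=0.2820
step 7: x_pred=3.0304  r=-4.1204  x^+=-0.3689  v^+=3.2087  a^+=-0.0744

a_post = -0.0744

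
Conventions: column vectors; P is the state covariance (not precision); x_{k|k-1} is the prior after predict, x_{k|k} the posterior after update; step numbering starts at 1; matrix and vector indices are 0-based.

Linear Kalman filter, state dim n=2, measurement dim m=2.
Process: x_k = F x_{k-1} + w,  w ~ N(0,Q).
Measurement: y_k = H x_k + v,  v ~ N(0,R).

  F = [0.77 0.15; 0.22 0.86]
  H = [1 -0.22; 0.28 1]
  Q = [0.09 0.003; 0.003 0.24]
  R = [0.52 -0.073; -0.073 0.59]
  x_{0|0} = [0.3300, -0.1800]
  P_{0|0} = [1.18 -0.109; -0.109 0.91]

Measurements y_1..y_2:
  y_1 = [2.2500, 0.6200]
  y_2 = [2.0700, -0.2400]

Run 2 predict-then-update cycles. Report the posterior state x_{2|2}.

x_post = [1.3321, 0.0010]

step 1: x^-=[0.2271, -0.0822]  P^-=[0.7849 0.2445; 0.2445 0.9289]  S=[1.2423 0.1719; 0.1719 1.7174]  K=[0.5589 0.2144; -0.0487 0.5856]  nu=[2.0048, 0.6386]  x^+=[1.4845, 0.1942]  P^+=[0.2768 0.0082; 0.0082 0.3468]
step 2: x^-=[1.1722, 0.4936]  P^-=[0.2638 0.1003; 0.1003 0.5130]  S=[0.7645 -0.0178; -0.0178 1.1798]  K=[0.3198 0.1525; -0.0057 0.4585]  nu=[1.0064, -1.0618]  x^+=[1.3321, 0.0010]  P^+=[0.1599 0.0218; 0.0218 0.2648]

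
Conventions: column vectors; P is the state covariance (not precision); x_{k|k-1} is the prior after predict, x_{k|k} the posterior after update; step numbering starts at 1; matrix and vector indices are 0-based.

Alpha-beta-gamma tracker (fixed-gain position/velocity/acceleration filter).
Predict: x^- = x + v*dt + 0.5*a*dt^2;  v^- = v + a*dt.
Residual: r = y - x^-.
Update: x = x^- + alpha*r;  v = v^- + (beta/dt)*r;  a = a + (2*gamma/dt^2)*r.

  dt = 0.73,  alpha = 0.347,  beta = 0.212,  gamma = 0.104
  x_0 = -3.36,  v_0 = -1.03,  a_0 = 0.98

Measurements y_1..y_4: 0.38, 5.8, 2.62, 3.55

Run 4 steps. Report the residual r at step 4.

step 1: x_pred=-3.8508  r=4.2308  x^+=-2.3827  v^+=0.9141  a^+=2.6313
step 2: x_pred=-1.0143  r=6.8143  x^+=1.3503  v^+=4.8139  a^+=5.2911
step 3: x_pred=6.2742  r=-3.6542  x^+=5.0062  v^+=7.6152  a^+=3.8648
step 4: x_pred=11.5950  r=-8.0450  x^+=8.8034  v^+=8.1001  a^+=0.7247

resid = -8.0450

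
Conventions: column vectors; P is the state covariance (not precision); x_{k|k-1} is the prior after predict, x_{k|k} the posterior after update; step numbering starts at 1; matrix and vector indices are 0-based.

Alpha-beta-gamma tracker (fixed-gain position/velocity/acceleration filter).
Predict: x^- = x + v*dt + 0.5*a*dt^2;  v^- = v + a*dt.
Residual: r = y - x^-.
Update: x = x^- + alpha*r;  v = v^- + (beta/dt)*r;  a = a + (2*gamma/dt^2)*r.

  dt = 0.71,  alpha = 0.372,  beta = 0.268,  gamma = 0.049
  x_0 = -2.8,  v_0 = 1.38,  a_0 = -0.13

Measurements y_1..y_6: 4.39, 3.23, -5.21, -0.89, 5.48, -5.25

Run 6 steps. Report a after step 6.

step 1: x_pred=-1.8530  r=6.2430  x^+=0.4694  v^+=3.6442  a^+=1.0837
step 2: x_pred=3.3299  r=-0.0999  x^+=3.2928  v^+=4.3759  a^+=1.0642
step 3: x_pred=6.6679  r=-11.8779  x^+=2.2493  v^+=0.6480  a^+=-1.2449
step 4: x_pred=2.3956  r=-3.2856  x^+=1.1734  v^+=-1.4761  a^+=-1.8836
step 5: x_pred=-0.3494  r=5.8294  x^+=1.8191  v^+=-0.6130  a^+=-0.7504
step 6: x_pred=1.1947  r=-6.4447  x^+=-1.2027  v^+=-3.5785  a^+=-2.0033

a_post = -2.0033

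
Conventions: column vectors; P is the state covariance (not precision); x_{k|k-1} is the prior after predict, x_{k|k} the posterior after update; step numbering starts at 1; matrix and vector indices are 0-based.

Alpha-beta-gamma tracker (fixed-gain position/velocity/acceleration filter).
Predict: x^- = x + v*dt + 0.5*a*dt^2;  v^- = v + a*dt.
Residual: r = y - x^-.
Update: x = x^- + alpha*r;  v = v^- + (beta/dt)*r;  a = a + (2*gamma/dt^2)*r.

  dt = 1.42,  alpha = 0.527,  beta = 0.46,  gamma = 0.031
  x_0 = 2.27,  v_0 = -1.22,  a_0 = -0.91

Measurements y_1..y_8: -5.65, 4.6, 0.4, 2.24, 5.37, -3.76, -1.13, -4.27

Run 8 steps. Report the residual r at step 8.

resid = 0.2499

step 1: x_pred=-0.3799  r=-5.2701  x^+=-3.1572  v^+=-4.2194  a^+=-1.0720
step 2: x_pred=-10.2296  r=14.8296  x^+=-2.4144  v^+=-0.9378  a^+=-0.6161
step 3: x_pred=-4.3672  r=4.7672  x^+=-1.8549  v^+=-0.2683  a^+=-0.4695
step 4: x_pred=-2.7092  r=4.9492  x^+=-0.1010  v^+=0.6683  a^+=-0.3173
step 5: x_pred=0.5281  r=4.8419  x^+=3.0798  v^+=1.7862  a^+=-0.1684
step 6: x_pred=5.4464  r=-9.2064  x^+=0.5946  v^+=-1.4353  a^+=-0.4515
step 7: x_pred=-1.8987  r=0.7687  x^+=-1.4936  v^+=-1.8274  a^+=-0.4279
step 8: x_pred=-4.5199  r=0.2499  x^+=-4.3882  v^+=-2.3540  a^+=-0.4202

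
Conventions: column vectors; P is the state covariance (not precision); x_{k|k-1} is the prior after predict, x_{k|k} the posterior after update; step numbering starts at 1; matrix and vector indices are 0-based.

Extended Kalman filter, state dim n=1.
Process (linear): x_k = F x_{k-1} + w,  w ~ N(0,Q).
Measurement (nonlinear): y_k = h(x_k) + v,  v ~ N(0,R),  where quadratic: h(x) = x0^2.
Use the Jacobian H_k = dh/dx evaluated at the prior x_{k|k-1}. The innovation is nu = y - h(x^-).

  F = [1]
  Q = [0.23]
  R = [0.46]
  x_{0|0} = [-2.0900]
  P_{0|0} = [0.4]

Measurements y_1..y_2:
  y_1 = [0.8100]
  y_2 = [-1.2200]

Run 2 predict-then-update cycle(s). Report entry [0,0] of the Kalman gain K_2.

K[0,0] = -0.3073

step 1: x^-=[-2.0900]  P^-=[0.6300]  H_jac=[-4.1800]  S=[11.4676]  K=[-0.2296]  nu=[-3.5581]  x^+=[-1.2729]  P^+=[0.0253]
step 2: x^-=[-1.2729]  P^-=[0.2553]  H_jac=[-2.5458]  S=[2.1145]  K=[-0.3073]  nu=[-2.8403]  x^+=[-0.4000]  P^+=[0.0555]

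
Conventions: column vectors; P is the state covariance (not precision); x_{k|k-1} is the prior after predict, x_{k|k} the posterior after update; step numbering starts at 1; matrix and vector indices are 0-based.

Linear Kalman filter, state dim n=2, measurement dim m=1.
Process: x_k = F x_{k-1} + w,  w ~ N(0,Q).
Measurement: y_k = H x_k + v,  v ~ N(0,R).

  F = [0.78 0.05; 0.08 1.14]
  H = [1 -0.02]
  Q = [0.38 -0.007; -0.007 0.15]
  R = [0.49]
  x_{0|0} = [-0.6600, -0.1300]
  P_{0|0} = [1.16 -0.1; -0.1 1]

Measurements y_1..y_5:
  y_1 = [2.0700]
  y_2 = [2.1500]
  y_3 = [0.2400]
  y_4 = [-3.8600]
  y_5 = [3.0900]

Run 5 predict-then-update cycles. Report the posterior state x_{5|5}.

step 1: x^-=[-0.5213, -0.2010]  P^-=[1.0804 0.0331; 0.0331 1.4388]  S=[1.5697]  K=[0.6879; 0.0027]  nu=[2.5873]  x^+=[1.2585, -0.1939]  P^+=[0.3377 0.0301; 0.0301 1.4388]
step 2: x^-=[0.9719, -0.1204]  P^-=[0.5914 0.1230; 0.1230 2.0275]  S=[1.0773]  K=[0.5467; 0.0765]  nu=[1.1757]  x^+=[1.6146, -0.0304]  P^+=[0.2694 0.0779; 0.0779 2.0212]
step 3: x^-=[1.2579, 0.0945]  P^-=[0.5551 0.1946; 0.1946 2.7927]  S=[1.0384]  K=[0.5308; 0.1336]  nu=[-1.0160]  x^+=[0.7186, -0.0413]  P^+=[0.2625 0.1210; 0.1210 2.7741]
step 4: x^-=[0.5585, 0.0104]  P^-=[0.5561 0.2755; 0.2755 3.7790]  S=[1.0366]  K=[0.5311; 0.1929]  nu=[-4.4182]  x^+=[-1.7883, -0.8419]  P^+=[0.2636 0.1693; 0.1693 3.7404]
step 5: x^-=[-1.4370, -1.1029]  P^-=[0.5630 0.3739; 0.3739 5.0436]  S=[1.0400]  K=[0.5341; 0.2625]  nu=[4.5049]  x^+=[0.9691, 0.0798]  P^+=[0.2663 0.2281; 0.2281 4.9719]

x_post = [0.9691, 0.0798]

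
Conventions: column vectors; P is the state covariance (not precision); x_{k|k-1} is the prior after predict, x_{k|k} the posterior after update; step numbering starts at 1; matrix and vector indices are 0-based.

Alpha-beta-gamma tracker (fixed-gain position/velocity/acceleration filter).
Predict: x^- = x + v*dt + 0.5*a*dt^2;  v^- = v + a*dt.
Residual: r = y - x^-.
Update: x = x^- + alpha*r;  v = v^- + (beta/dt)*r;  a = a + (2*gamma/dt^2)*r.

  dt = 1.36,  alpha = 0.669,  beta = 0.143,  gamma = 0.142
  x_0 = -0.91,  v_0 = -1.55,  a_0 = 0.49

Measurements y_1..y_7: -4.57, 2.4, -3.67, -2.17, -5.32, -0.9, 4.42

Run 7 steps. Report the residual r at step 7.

step 1: x_pred=-2.5648  r=-2.0052  x^+=-3.9063  v^+=-1.0944  a^+=0.1821
step 2: x_pred=-5.2263  r=7.6263  x^+=-0.1243  v^+=-0.0449  a^+=1.3531
step 3: x_pred=1.0660  r=-4.7360  x^+=-2.1024  v^+=1.2974  a^+=0.6259
step 4: x_pred=0.2409  r=-2.4109  x^+=-1.3720  v^+=1.8951  a^+=0.2557
step 5: x_pred=1.4419  r=-6.7619  x^+=-3.0818  v^+=1.5319  a^+=-0.7825
step 6: x_pred=-1.7221  r=0.8221  x^+=-1.1721  v^+=0.5541  a^+=-0.6563
step 7: x_pred=-1.0255  r=5.4455  x^+=2.6175  v^+=0.2341  a^+=0.1798

resid = 5.4455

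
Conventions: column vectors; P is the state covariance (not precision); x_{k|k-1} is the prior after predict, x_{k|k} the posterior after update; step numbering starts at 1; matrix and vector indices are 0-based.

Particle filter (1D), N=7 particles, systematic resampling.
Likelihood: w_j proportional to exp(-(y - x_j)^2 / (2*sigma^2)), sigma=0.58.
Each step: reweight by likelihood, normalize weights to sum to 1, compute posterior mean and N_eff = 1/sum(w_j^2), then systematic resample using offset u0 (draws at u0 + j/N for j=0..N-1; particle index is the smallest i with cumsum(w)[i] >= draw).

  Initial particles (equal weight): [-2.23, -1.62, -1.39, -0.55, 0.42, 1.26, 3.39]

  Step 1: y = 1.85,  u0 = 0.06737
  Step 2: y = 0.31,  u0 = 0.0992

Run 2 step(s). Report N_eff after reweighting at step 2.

step 1: w=[0.0000, 0.0000, 0.0000, 0.0003, 0.0711, 0.8849, 0.0437]  mean=1.2929  Neff=1.2657  idx=[4, 5, 5, 5, 5, 5, 5]
step 2: w=[0.3850, 0.1025, 0.1025, 0.1025, 0.1025, 0.1025, 0.1025]  mean=0.9366  Neff=4.7333  idx=[0, 0, 0, 2, 3, 5, 6]

N_eff = 4.7333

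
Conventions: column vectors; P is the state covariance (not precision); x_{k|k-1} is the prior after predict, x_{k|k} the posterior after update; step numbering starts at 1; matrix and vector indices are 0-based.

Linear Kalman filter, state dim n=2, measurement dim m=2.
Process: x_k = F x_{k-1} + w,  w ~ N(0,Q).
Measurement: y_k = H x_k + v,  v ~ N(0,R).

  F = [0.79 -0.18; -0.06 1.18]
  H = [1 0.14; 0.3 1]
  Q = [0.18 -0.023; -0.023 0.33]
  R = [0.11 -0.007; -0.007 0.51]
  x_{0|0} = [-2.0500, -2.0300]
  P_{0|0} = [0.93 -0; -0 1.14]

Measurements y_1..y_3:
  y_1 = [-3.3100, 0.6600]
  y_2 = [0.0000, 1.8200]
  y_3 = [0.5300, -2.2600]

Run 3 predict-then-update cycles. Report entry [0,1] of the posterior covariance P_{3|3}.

step 1: x^-=[-1.2541, -2.2724]  P^-=[0.7973 -0.3092; -0.3092 1.9207]  S=[0.8584 0.1789; 0.1789 2.3169]  K=[0.8992 -0.0996; -0.2148 0.8055]  nu=[-1.7378, 3.3086]  x^+=[-3.1464, 0.7662]  P^+=[0.1123 -0.0908; -0.0908 0.4396]
step 2: x^-=[-2.6236, 1.0929]  P^-=[0.2902 -0.2073; -0.2073 0.9553]  S=[0.3608 -0.0022; -0.0022 1.3670]  K=[0.7232 -0.0868; -0.1999 0.6530]  nu=[2.4706, 1.5142]  x^+=[-0.9684, 1.5879]  P^+=[0.0909 -0.0766; -0.0766 0.3574]
step 3: x^-=[-1.0508, 1.9318]  P^-=[0.2701 -0.1754; -0.1754 0.8388]  S=[0.3474 0.0086; 0.0086 1.2679]  K=[0.7087 -0.0793; -0.1825 0.6213]  nu=[1.3104, -3.8765]  x^+=[0.1853, -0.7159]  P^+=[0.0886 -0.0720; -0.0720 0.3398]

P_post[0,1] = -0.0720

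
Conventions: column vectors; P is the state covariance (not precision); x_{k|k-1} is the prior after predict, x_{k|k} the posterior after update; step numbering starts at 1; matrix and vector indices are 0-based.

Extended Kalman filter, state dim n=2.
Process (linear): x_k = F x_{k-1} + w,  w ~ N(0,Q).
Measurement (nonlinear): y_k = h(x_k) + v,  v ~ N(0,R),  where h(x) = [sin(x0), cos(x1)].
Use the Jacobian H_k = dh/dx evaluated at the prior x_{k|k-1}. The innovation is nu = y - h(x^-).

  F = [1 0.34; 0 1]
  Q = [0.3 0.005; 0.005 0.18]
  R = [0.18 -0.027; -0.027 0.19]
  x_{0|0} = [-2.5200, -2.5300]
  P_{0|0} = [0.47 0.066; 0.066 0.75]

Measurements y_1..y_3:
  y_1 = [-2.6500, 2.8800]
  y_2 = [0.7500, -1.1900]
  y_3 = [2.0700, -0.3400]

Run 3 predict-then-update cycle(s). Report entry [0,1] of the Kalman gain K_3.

step 1: x^-=[-3.3802, -2.5300]  P^-=[0.9016 0.3260; 0.3260 0.9300]  H_jac=[-0.9717 0.0000; 0.0000 0.5742]  S=[1.0312 -0.2089; -0.2089 0.4966]  K=[-0.8452 0.0214; -0.0977 1.0342]  nu=[-2.8863, 3.6987]  x^+=[-0.8615, 1.5772]  P^+=[0.1572 0.0468; 0.0468 0.3468]
step 2: x^-=[-0.3252, 1.5772]  P^-=[0.5291 0.1698; 0.1698 0.5268]  H_jac=[0.9476 0.0000; 0.0000 -1.0000]  S=[0.6551 -0.1879; -0.1879 0.7168]  K=[0.7541 -0.0392; 0.0376 -0.7251]  nu=[1.0695, -1.1836]  x^+=[0.5277, 2.4756]  P^+=[0.1444 0.0278; 0.0278 0.1388]
step 3: x^-=[1.3694, 2.4756]  P^-=[0.4793 0.0800; 0.0800 0.3188]  H_jac=[0.2000 0.0000; 0.0000 -0.6178]  S=[0.1992 -0.0369; -0.0369 0.3117]  K=[0.4621 -0.1039; -0.0375 -0.6363]  nu=[1.0902, 0.4463]  x^+=[1.8269, 2.1507]  P^+=[0.4299 0.0521; 0.0521 0.1941]

K[0,1] = -0.1039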